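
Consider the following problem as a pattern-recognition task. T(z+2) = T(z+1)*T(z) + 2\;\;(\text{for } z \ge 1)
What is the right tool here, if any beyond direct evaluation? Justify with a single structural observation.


Best approach: no special technique — each new value is a nonlinear function of earlier ones — scaling arguments and superposition both fail.


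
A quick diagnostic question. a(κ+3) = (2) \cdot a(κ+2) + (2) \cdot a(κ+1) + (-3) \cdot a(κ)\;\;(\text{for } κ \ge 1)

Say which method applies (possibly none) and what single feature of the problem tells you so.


Method: the characteristic-root method — the recurrence treats every index alike (constant coefficients, no forcing) — precisely the regime where r^κ trials close it.


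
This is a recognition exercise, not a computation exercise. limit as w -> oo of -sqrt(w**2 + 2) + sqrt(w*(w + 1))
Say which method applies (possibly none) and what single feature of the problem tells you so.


Diagnosis: conjugate multiplication — infinity minus infinity with a radical in play — multiply by the conjugate so the divergences of sqrt(w*(w + 1)) and sqrt(w**2 + 2) annihilate.


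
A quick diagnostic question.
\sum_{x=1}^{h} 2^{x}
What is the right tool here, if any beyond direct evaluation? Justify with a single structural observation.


Method: the geometric series formula — each term is 2 times the previous one, so the geometric-series formula applies directly.


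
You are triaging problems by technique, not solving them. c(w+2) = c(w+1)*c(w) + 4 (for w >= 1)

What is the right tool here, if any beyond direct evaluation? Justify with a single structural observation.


Diagnosis: no special technique — the sequence value feeds back through itself nonlinearly — linear superposition fails, and every superposition-based closed form fails with it.


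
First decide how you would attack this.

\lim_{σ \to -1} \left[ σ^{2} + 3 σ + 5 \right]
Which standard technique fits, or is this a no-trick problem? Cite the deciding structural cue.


Verdict: no special technique — no zero denominators, no indeterminate clash at -1 — substitute and read off the value.


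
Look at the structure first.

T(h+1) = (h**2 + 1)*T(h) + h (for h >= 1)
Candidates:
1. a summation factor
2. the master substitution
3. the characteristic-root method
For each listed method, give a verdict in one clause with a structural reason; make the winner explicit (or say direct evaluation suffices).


Method: a summation factor — the coefficient h**2 + 1 drifts with the index, so no fixed root exists; normalizing by the cumulative product telescopes it.
- a summation factor — applies; the problem has the shape this method handles.
- the master substitution: no fixed divisor shrinks the index between calls.
- the characteristic-root method: the coefficients change with the index, which the root method cannot absorb.


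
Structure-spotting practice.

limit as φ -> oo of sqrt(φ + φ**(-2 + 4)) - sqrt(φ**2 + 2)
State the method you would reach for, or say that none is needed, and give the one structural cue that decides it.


Method: conjugate multiplication — turning the difference into a conjugate-rationalized ratio makes the limit readable.


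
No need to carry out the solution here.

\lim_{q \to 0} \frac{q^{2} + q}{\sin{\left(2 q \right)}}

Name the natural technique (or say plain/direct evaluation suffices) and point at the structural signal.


Method: l'Hôpital's rule (0/0) — plug in 0: top and bottom both hit zero, so differentiate each and retry. A first-order expansion at the point is an equally standard path; the rule packages it.


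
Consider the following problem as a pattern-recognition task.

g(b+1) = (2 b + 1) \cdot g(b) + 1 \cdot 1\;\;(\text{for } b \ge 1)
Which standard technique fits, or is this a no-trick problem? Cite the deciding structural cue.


Technique: a summation factor — because the multiplier 2 b + 1 is index-dependent, divide through by its running product and sum the resulting differences.


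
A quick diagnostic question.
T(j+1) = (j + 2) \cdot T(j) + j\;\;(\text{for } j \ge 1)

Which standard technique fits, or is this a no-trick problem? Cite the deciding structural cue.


Best approach: a summation factor — with the index-dependent coefficient j + 2, dividing by the cumulative product turns the left side into a pure difference.


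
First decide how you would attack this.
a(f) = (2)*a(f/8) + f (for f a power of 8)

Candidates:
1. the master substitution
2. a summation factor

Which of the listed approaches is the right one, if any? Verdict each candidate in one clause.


Method: the master substitution — recursion at f/8 is multiplicative in the index; logarithmic reindexing via f = 8^m linearizes it.
- the master substitution — applicable, and directly so.
- a summation factor — a divided-index call is outside the fixed-shift first-order family a summation factor normalizes.


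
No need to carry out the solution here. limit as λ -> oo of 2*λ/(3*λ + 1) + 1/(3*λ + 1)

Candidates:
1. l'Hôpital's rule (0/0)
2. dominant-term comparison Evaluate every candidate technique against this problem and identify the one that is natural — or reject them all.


Verdict: dominant-term comparison — divide through by the highest power of λ; every lower-order term dies and the dominant terms decide the limit.
- l'Hôpital's rule (0/0) — viewed as a single quotient this runs to ∞/∞, not the 0/0 clash this candidate addresses; an at-infinity variant of the rule would resolve it, but comparing leading growth reads the answer without differentiating.
- dominant-term comparison — applies; the problem has the shape this method handles.


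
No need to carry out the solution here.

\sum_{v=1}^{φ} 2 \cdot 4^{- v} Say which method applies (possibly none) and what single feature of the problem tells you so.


Diagnosis: the geometric series formula — consecutive terms stand in a fixed index-free ratio — the geometric sum formula closes it.


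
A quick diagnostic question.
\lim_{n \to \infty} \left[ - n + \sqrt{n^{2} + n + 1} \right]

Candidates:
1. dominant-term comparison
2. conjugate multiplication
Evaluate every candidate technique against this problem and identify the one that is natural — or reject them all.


Verdict: conjugate multiplication — two divergent pieces with a minus sign between them and a radical in the mix: rationalize \sqrt{n^{2} + n + 1} - n before any limit law applies.
- dominant-term comparison: this limit is not decided by comparing polynomial growth at infinity.
- conjugate multiplication — a fit — the right tool for this form.


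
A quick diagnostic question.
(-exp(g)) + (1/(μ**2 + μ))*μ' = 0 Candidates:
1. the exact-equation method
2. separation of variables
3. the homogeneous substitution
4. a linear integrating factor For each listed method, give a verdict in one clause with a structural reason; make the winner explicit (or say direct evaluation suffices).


Verdict: separation of variables — separating collects all μ-dependence with the derivative and leaves all g-dependence opposite: variables separate. This doubles as a Bernoulli equation in the unknown as written; dividing and integrating works on it directly.
- the exact-equation method: any potential here is of the trivial single-variable kind; the exact method earns its name only with genuine cross terms.
- separation of variables: applicable, and directly so.
- the homogeneous substitution — the ratio substitution does not collapse this equation.
- a linear integrating factor: a nonlinear term in the unknown puts this outside the integrating-factor template.


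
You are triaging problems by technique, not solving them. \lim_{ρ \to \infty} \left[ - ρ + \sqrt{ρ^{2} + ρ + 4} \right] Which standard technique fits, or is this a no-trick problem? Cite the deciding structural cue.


Diagnosis: conjugate multiplication — \sqrt{ρ^{2} + ρ + 4} and ρ both blow up, but their difference is tame once the conjugate rationalizes it.


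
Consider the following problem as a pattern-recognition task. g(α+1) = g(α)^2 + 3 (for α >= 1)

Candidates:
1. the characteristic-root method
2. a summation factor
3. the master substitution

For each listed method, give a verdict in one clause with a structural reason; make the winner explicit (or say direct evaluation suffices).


Verdict: no special technique — a nonlinear dependence on earlier terms breaks linearity, and with it every superposition-based closed form.
- the characteristic-root method — the recursion is nonlinear in the sequence values, so no linear-modes ansatz applies.
- a summation factor — no summation factor applies — the rule is not linear in the sequence values.
- the master substitution: the recursive argument is a shift of the index, not a fixed fraction of it.


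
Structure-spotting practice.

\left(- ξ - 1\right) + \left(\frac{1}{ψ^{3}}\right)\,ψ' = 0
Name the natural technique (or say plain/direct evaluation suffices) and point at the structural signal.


Technique: separation of variables — one side of the product carries the independent variable, the other the unknown — the textbook separation shape. One could also solve this as an exact equation; with each coefficient in its own variable, separating is the same work with fewer steps.


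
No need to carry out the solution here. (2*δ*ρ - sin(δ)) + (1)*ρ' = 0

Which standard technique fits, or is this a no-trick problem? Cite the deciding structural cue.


Technique: a linear integrating factor — first power of ρ, nonzero forcing: the integrating-factor recipe applies verbatim with p = 2*δ.


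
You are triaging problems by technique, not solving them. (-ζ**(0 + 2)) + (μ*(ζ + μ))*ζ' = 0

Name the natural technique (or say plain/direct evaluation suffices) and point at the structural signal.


Technique: the homogeneous substitution — the slope's numerator and denominator share total degree; set v = ζ/μ and the equation drops to separable form. A Bernoulli-style rewrite — possibly after exchanging which variable is treated as dependent — would work as well; the homogeneous substitution is the more immediate reading here.


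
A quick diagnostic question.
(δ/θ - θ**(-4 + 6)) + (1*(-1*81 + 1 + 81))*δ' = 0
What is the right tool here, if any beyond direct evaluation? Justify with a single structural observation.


Verdict: a linear integrating factor — the unknown enters only to the first power against a nonzero forcing term — the integrating-factor template applies directly.


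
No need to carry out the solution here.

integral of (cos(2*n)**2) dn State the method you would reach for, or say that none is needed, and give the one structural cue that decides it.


Verdict: a trigonometric identity — cos(2*n)**2 is the textbook power-reduction case — identities first, antiderivatives second.


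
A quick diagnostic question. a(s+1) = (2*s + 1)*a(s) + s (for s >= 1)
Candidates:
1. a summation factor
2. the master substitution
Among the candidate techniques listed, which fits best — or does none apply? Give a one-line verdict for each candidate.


Technique: a summation factor — it is first-order linear but the coefficient 2*s + 1 depends on the index, so multiply through by a summation factor to telescope it.
- a summation factor — a fit — the right tool for this form.
- the master substitution — with no divided-index recursive call, reindexing by powers of a base buys nothing.


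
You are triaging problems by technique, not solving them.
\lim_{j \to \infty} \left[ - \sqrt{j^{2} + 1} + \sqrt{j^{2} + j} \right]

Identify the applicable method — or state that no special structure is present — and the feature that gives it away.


Verdict: conjugate multiplication — neither \sqrt{j^{2} + j} nor \sqrt{j^{2} + 1} converges alone, so rewrite their difference as a conjugate-rationalized quotient first.


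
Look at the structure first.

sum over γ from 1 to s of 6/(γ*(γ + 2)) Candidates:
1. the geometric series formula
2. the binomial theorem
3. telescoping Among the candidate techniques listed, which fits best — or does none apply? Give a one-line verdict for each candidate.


Verdict: telescoping — poles of 6/(γ*(γ + 2)) differ by an integer, the telltale of a telescoping partial-fraction sum.
- the geometric series formula: the ratio of consecutive terms depends on the index.
- the binomial theorem: no binomial coefficients pair with matched powers.
- telescoping — yes — fits the structure here.


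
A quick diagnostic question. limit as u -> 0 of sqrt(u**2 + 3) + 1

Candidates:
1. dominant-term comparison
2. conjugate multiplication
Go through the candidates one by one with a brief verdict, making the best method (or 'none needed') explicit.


Diagnosis: no special technique — no denominator vanishes and nothing blows up at 0: direct substitution is the whole computation.
- dominant-term comparison: no dominant-degree comparison decides it.
- conjugate multiplication — there is no infinity-minus-infinity radical difference to rationalize.


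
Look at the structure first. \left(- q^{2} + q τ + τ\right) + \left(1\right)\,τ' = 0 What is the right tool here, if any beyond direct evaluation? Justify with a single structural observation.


Method: a linear integrating factor — linear in the unknown with genuine forcing: multiply through by the exponential of the integrated coefficient and the left side closes into one derivative.


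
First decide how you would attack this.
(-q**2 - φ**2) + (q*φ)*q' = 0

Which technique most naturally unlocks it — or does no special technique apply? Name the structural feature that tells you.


Method: the homogeneous substitution — the slope's numerator and denominator share total degree; set v = q/φ and the equation drops to separable form. Rearranged, this also fits the Bernoulli template directly; the homogeneous substitution reads the structure without the rearrangement.


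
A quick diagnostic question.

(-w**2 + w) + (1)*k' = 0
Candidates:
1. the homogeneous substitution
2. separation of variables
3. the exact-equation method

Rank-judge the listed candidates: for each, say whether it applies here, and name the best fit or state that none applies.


Best approach: no special technique — solved for the derivative, no k appears — this is antidifferentiation in w wearing ODE clothing.
- the homogeneous substitution: the slope is not a function of the ratio of the variables alone.
- separation of variables: with no unknown in the slope, separating variables is a formality — the equation integrates directly.
- the exact-equation method: the unknown never enters the equation — exactness holds emptily, with nothing for the method to add.


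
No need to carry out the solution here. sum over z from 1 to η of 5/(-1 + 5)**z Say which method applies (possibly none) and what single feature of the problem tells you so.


Method: the geometric series formula — consecutive terms stand in a fixed index-free ratio — the geometric sum formula closes it.


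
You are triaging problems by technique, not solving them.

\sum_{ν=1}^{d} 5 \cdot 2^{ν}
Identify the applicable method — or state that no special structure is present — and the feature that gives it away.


Best approach: the geometric series formula — check a ratio of consecutive terms: it is 2, independent of the index, so the geometric formula closes the sum.


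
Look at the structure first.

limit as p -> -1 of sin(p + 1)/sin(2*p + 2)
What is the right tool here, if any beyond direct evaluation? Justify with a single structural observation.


Method: l'Hôpital's rule (0/0) — plug in -1: top and bottom both hit zero, so differentiate each and retry. A local series expansion at the point resolves it as well; the rule is the packaged version of that step.


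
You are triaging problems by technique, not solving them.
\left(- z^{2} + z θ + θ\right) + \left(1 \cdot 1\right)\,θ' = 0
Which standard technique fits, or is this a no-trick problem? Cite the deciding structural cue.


Method: a linear integrating factor — the unknown enters only to the first power against a nonzero forcing term — the integrating-factor template applies directly.


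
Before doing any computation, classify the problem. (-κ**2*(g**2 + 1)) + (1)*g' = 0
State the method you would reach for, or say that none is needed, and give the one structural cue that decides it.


Best approach: separation of variables — the derivative equals a pure function of κ (namely κ**2) times a pure function of g (namely g**2 + 1); divide and integrate each side.


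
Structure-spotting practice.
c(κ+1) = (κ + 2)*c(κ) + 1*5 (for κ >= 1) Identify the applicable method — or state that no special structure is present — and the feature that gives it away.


Diagnosis: a summation factor — with the index-dependent coefficient κ + 2, dividing by the cumulative product turns the left side into a pure difference.


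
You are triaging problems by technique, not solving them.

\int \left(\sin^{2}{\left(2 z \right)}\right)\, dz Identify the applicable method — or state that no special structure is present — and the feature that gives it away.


Best approach: a trigonometric identity — \sin^{2}{\left(2 z \right)} is an even power — the power-reduction identity rewrites it into first-degree cosines.


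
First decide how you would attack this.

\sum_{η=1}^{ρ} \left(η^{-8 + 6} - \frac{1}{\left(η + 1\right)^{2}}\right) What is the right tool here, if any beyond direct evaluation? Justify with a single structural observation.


Verdict: telescoping — the piece each term subtracts is η^{-8 + 6} advanced by one index, and it reappears with a plus sign leading the following term — the sum collapses to its boundary terms.


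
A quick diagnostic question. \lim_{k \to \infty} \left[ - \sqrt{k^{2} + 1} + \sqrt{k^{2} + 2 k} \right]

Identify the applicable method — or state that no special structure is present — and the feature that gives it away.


Best approach: conjugate multiplication — this difference gives up after one conjugate multiplication — the radical structure cancels against its conjugate.


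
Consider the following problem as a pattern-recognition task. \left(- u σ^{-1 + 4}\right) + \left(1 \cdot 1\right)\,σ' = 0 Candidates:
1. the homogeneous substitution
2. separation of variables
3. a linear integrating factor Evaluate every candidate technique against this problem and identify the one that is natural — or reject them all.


Technique: separation of variables — the slope splits multiplicatively: u carrying all u-dependence times σ^{-1 + 4} carrying all σ-dependence — separate and integrate.
- the homogeneous substitution — the slope does not depend on the ratio of the variables alone.
- separation of variables — applies; the problem has the shape this method handles.
- a linear integrating factor — the unknown enters nonlinearly (through a power, a denominator, or a transcendental function), which the linear integrating-factor recipe cannot absorb as-is — any repair would come from a preliminary substitution, not the factor.


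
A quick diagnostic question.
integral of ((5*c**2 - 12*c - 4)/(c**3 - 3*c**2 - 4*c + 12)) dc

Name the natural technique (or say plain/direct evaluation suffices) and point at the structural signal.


Diagnosis: partial fractions — the factorization of c**3 - 3*c**2 - 4*c + 12 is the whole battle; after it, each term is a table integral.


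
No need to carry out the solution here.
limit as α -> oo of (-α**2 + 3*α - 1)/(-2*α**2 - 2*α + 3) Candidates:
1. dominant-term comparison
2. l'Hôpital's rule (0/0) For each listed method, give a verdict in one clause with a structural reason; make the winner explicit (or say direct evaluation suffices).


Technique: dominant-term comparison — as α grows, only the highest-degree terms matter — compare leading terms and read the limit off.
- dominant-term comparison: yes — fits the structure here.
- l'Hôpital's rule (0/0) — as a single quotient the expression runs to ∞/∞ at the limit point — an at-infinity form of the rule would apply, though the leading-growth comparison is the direct reading.


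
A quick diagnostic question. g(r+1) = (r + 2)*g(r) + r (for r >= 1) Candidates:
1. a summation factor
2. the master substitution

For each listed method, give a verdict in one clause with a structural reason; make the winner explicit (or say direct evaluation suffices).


Technique: a summation factor — first-order linear but the coefficient r + 2 moves with the index — divide by the cumulative product and telescope.
- a summation factor: applies; the problem has the shape this method handles.
- the master substitution: the recursion shifts the index rather than dividing it.


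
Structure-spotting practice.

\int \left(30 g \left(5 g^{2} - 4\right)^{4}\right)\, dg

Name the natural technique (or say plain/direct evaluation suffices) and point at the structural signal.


Technique: u-substitution — spotting that 30 g is a constant multiple of the derivative of 5 g^{2} - 4 is the key observation — substitute u = 5 g^{2} - 4 and the integral becomes one-dimensional in u. One could also expand and integrate term by term; the substitution is strictly more direct.


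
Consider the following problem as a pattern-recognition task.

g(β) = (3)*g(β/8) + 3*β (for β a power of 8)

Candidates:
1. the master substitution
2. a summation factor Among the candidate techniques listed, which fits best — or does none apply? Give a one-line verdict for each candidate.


Best approach: the master substitution — the argument β/8 divides the index by 8; the standard β = 8^m substitution converts it to a constant-shift recurrence.
- the master substitution: a fit — the right tool for this form.
- a summation factor: a divided-index call is outside the fixed-shift first-order family a summation factor normalizes.


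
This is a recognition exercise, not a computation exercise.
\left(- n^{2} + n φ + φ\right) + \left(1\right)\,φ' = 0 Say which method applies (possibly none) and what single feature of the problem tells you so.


Method: a linear integrating factor — the unknown enters only to the first power against a nonzero forcing term — the integrating-factor template applies directly.


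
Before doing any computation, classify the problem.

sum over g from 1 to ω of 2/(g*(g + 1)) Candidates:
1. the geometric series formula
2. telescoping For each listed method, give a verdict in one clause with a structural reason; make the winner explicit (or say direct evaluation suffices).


Verdict: telescoping — rewrite 2/(g*(g + 1)) as simple fractions and successive terms eat each other — only the edges survive.
- the geometric series formula — dividing successive terms gives an index-dependent quantity, not a constant.
- telescoping: yes — fits the structure here.


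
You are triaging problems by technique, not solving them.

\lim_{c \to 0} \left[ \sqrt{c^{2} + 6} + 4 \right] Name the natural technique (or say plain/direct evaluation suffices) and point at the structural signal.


Diagnosis: no special technique — the function is continuous at 0; evaluation is itself the limit, no machinery required.


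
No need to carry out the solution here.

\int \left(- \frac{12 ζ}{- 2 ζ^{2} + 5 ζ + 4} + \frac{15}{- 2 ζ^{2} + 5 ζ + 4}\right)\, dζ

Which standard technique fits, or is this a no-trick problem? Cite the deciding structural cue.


Method: u-substitution — collected, the integrand has one factor that is, up to a constant, the derivative of an inner expression the rest depends on — substitute for that inner expression.


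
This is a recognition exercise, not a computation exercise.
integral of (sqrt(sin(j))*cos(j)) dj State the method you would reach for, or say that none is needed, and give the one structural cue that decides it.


Diagnosis: u-substitution — spotting that cos(j) is a constant multiple of the derivative of sin(j) is the key observation — substitute u = sin(j) and the integral becomes one-dimensional in u.


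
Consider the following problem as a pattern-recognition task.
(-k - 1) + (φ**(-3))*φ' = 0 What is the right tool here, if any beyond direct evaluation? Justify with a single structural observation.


Best approach: separation of variables — separating collects all φ-dependence with the derivative and leaves all k-dependence opposite: variables separate. The cross-partial test also passes here (vacuously, each side single-variable); the potential-function route would work, separation is simply more immediate.


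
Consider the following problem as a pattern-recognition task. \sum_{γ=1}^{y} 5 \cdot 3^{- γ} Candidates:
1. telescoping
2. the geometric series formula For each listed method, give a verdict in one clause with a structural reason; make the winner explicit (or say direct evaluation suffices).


Technique: the geometric series formula — consecutive terms stand in a fixed index-free ratio — the geometric sum formula closes it.
- telescoping — in the displayed form, no term reappears at a neighboring index to cancel against.
- the geometric series formula: yes — fits the structure here.


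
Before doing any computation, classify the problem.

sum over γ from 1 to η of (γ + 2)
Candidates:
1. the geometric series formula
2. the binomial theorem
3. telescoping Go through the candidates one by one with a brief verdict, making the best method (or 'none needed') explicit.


Verdict: no special technique — this is bookkeeping, not technique: standard formulas for sums of constant-multiple powers of γ apply termwise.
- the geometric series formula: the ratio of consecutive terms depends on the index.
- the binomial theorem: no binomial coefficients pair with matched powers.
- telescoping: computed from the summand as displayed, the partial sums build up without the pairwise collapse telescoping exploits.


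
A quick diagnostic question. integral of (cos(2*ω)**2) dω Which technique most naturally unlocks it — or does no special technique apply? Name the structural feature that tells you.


Method: a trigonometric identity — cos(2*ω)**2 calls for power reduction: rewrite via double angles before any antiderivative is attempted.


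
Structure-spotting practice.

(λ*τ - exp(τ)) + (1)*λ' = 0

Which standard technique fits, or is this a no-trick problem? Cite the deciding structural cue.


Method: a linear integrating factor — first power of λ, nonzero forcing: the integrating-factor recipe applies verbatim with p = τ.


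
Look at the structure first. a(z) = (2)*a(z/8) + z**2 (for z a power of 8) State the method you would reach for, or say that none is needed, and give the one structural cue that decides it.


Technique: the master substitution — the index is divided (z/8), not shifted — substitute z = 8^m to straighten it into a shift recurrence.


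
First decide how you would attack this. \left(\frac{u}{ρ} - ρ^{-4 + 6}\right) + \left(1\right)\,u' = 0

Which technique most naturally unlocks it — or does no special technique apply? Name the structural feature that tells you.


Method: a linear integrating factor — linear in the unknown with genuine forcing: multiply through by the exponential of the integrated coefficient and the left side closes into one derivative.


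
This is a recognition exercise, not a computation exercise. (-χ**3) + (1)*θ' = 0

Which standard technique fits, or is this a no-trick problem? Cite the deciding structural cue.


Technique: no special technique — solved for the derivative, no θ appears — this is antidifferentiation in χ wearing ODE clothing.


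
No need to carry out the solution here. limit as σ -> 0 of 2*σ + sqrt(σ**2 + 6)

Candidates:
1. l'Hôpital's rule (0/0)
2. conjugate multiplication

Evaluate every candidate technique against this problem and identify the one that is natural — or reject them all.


Diagnosis: no special technique — no denominator vanishes and nothing blows up at 0: direct substitution is the whole computation.
- l'Hôpital's rule (0/0): substituting the point gives a finite value outright — there is no indeterminate clash to repair.
- conjugate multiplication — no difference of divergent radicals appears, so rationalizing has nothing to cancel.


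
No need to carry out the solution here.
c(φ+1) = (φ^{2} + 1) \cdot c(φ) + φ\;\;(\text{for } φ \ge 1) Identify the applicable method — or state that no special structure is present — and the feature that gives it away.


Verdict: a summation factor — the coefficient φ^{2} + 1 drifts with the index, so no fixed root exists; normalizing by the cumulative product telescopes it.


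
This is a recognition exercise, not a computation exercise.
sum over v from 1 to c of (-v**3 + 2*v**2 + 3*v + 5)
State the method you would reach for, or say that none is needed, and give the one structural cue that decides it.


Verdict: no special technique — Faulhaber territory: sum each constant-multiple power of v with its closed-form formula, no trick required.


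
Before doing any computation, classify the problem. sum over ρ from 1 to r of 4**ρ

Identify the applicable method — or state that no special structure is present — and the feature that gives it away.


Method: the geometric series formula — check a ratio of consecutive terms: it is 4, independent of the index, so the geometric formula closes the sum.


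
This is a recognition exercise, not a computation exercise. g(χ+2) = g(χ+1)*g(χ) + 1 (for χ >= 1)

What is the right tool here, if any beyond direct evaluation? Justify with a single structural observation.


Technique: no special technique — the sequence value feeds back through itself nonlinearly — linear superposition fails, and every superposition-based closed form fails with it.


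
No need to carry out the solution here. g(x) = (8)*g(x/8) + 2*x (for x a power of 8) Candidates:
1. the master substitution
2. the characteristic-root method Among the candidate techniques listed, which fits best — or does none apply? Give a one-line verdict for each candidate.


Best approach: the master substitution — the call at x/8 makes this multiplicative recursion; the master-style substitution converts it to additive.
- the master substitution: applicable, and directly so.
- the characteristic-root method: a divided-index call is not the fixed-shift linear shape that characteristic roots solve.


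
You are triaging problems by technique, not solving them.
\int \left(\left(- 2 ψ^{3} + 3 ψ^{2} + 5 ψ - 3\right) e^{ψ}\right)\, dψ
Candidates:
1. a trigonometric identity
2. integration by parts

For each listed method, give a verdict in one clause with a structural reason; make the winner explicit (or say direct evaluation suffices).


Verdict: integration by parts — a polynomial factor - 2 ψ^{3} + 3 ψ^{2} + 5 ψ - 3 multiplies e^{ψ}; differentiating - 2 ψ^{3} + 3 ψ^{2} + 5 ψ - 3 lowers its degree while e^{ψ} integrates cleanly, so parts wins.
- a trigonometric identity — no sine or cosine appears, so there is nothing for a trigonometric identity to act on.
- integration by parts: applies; the problem has the shape this method handles.


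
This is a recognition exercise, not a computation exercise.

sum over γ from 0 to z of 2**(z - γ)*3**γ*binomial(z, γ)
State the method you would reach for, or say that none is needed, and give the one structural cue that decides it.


Technique: the binomial theorem — the summand is term γ of a binomial expansion in 3 and 2; the whole sum is a single power.


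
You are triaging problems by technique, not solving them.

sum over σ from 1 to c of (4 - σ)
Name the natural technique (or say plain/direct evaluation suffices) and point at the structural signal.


Verdict: no special technique — recognize the absence of structure: constant-multiple powers of σ summed plainly, no special method required.


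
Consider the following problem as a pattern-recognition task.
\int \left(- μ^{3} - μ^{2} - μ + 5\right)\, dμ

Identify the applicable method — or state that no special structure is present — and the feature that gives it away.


Verdict: no special technique — every term is a constant multiple of a power of μ; term-wise power-rule integration needs no preliminary transformation.


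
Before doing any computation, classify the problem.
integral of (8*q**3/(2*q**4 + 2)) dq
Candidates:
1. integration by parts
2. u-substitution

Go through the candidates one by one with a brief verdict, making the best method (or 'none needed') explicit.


Diagnosis: u-substitution — viewed as a product, the integrand is a composition evaluated at 2*q**4 + 2 times (a constant multiple of) that inner expression's derivative, so u = 2*q**4 + 2 makes it elementary.
- integration by parts: the integrand does not split as a nonconstant polynomial times an exp, sine, cosine of a linear argument, or logarithm — no polynomial-kernel parts product to differentiate one side of.
- u-substitution: a fit — the right tool for this form.


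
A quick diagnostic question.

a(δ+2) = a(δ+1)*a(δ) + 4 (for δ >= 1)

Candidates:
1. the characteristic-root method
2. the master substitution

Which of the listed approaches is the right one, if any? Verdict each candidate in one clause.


Technique: no special technique — the unknown sequence enters the update nonlinearly, so no linear method fits the recurrence as written — direct iteration remains.
- the characteristic-root method: nonlinearity rules out exponential-mode superposition from the start.
- the master substitution — no fixed divisor shrinks the index between calls.


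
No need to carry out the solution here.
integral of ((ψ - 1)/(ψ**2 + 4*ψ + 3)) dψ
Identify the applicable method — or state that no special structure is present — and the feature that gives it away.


Technique: partial fractions — break ψ**2 + 4*ψ + 3 into its roots and the integral splits into logarithm-sized bites.


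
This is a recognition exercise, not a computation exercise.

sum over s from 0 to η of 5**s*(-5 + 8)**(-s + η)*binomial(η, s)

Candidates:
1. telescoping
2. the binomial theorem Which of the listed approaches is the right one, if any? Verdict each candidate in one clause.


Diagnosis: the binomial theorem — terms weighting binomial(η, s) against matched powers of 5 and (-5 + 8) reassemble into (5 + (-5 + 8))^η by the binomial theorem.
- telescoping: the terms as presented offer no neighboring cancellation — a telescoping rewrite may exist, but the displayed structure does not hand one over.
- the binomial theorem: yes — fits the structure here.


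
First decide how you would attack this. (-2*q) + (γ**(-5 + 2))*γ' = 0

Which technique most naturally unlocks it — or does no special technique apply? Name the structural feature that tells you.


Diagnosis: separation of variables — separating collects all γ-dependence with the derivative and leaves all q-dependence opposite: variables separate. The equation is exact as it stands too — a potential function exists — though separation reads the split structure directly.


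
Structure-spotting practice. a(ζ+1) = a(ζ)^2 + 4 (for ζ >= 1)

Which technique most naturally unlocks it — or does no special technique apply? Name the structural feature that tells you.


Technique: no special technique — the map from one term to the next is curved, not linear, so linear closed-form machinery does not attach.


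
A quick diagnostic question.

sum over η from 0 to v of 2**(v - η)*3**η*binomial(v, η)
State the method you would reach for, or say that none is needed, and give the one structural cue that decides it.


Technique: the binomial theorem — the binomial coefficients weight matched powers of 3 and 2, which is exactly the expansion of a binomial power.


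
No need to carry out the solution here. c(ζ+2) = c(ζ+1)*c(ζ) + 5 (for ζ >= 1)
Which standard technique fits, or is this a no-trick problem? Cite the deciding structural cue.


Method: no special technique — no ansatz, no master substitution, no summation factor survives the nonlinearity here.


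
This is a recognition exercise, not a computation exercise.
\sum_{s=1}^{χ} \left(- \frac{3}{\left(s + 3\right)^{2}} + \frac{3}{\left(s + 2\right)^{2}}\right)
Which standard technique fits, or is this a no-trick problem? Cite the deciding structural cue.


Verdict: telescoping — write out three consecutive terms and watch the interior cancel: the advanced copy one term subtracts reappears as the very next term's leading piece, pair after pair.


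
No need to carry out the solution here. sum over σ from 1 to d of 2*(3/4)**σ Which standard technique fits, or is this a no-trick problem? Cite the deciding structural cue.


Verdict: the geometric series formula — consecutive terms stand in a fixed index-free ratio — the geometric sum formula closes it.


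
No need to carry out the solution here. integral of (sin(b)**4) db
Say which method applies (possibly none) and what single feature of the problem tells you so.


Technique: a trigonometric identity — the even trigonometric power sin(b)**4 reduces by a double-angle identity before any integration is attempted.


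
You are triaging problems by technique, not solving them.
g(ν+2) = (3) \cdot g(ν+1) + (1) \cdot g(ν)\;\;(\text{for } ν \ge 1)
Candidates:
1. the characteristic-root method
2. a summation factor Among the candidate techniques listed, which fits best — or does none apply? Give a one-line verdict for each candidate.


Method: the characteristic-root method — linear, homogeneous, constant coefficients: solutions of the form r^ν exist — find the roots of the characteristic polynomial.
- the characteristic-root method — yes — fits the structure here.
- a summation factor: the recurrence reaches back more than one step, outside the first-order family a summation factor normalizes.


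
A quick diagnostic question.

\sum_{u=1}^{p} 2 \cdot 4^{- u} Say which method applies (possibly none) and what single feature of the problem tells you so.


Method: the geometric series formula — consecutive terms stand in a fixed index-free ratio — the geometric sum formula closes it.


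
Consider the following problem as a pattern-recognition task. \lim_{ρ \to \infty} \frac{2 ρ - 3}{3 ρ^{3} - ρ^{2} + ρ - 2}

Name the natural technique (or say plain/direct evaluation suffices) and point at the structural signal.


Verdict: dominant-term comparison — divide by the highest power of ρ present: lower-order terms vanish and the dominant ratio remains. l'Hôpital's at-infinity variant applies to the expression viewed as a single quotient; the leading-term comparison is the direct route.


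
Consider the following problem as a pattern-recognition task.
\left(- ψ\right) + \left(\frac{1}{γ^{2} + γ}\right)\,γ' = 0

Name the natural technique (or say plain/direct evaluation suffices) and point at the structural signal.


Method: separation of variables — solved for the derivative, the right side splits multiplicatively into a function of each variable alone — divide and integrate each side. Rearranged, this also fits the Bernoulli template directly; separation reads the product structure as given.


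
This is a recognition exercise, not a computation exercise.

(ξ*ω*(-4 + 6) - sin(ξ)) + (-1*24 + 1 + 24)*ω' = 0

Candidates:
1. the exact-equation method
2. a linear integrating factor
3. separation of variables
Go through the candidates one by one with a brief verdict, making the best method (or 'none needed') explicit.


Verdict: a linear integrating factor — the unknown enters only to the first power against a nonzero forcing term — the integrating-factor template applies directly.
- the exact-equation method: the mixed partial derivatives differ, so the left side is not a total differential.
- a linear integrating factor — yes, a natural case for it.
- separation of variables: no algebra isolates the independent variable on one side and the unknown on the other.
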